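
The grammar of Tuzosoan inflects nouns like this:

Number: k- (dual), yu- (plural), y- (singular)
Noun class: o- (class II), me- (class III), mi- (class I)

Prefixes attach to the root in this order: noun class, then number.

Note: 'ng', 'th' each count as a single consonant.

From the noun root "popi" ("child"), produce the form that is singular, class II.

Attach noun class class II o- → opopi.
Attach number singular y- → yopopi.

yopopi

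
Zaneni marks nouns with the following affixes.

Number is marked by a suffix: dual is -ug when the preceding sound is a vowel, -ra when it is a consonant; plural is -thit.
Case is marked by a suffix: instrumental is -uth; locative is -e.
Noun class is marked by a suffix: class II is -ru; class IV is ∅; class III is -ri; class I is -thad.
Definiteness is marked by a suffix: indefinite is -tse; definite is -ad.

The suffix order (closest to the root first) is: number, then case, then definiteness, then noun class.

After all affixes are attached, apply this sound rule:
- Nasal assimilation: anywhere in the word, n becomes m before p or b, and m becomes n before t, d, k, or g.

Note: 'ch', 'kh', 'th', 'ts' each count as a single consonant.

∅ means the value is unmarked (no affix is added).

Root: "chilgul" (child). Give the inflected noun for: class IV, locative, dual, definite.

Attach number dual -ra (after consonant 'l') → chilgulra.
Attach case locative -e → chilgulrae.
Attach definiteness definite -ad → chilgulraead.
noun class = class IV: zero marking, form stays chilgulraead.
Nasal assimilation: no change.

chilgulraead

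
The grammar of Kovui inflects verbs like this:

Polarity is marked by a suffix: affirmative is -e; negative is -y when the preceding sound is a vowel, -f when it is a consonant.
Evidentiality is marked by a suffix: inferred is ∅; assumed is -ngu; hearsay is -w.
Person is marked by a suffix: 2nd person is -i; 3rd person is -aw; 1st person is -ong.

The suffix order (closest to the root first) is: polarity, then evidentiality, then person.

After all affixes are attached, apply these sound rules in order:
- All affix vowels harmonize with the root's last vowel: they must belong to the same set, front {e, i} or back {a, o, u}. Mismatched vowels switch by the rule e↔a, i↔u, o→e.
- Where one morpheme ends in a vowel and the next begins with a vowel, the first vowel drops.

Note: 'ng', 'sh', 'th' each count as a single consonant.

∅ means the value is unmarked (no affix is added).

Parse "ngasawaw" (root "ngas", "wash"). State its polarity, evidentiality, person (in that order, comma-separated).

affirmative, hearsay, 3rd person

Segment: ngas-e-w-aw.
polarity: -e → affirmative.
evidentiality: -w → hearsay.
person: -aw → 3rd person.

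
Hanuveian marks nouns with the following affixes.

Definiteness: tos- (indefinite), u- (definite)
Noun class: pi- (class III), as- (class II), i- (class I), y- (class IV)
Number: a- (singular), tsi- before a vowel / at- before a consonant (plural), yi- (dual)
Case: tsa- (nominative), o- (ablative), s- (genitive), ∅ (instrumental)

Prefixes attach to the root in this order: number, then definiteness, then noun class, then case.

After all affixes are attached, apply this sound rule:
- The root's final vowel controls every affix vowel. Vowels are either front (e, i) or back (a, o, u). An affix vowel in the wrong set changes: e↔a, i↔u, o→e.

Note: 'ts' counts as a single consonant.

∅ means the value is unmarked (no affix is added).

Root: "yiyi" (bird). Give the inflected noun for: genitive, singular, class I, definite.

Attach number singular a- → ayiyi.
Attach definiteness definite u- → uayiyi.
Attach noun class class I i- → iuayiyi.
Attach case genitive s- → siuayiyi.
Apply vowel harmony: siuayiyi → siieyiyi.

siieyiyi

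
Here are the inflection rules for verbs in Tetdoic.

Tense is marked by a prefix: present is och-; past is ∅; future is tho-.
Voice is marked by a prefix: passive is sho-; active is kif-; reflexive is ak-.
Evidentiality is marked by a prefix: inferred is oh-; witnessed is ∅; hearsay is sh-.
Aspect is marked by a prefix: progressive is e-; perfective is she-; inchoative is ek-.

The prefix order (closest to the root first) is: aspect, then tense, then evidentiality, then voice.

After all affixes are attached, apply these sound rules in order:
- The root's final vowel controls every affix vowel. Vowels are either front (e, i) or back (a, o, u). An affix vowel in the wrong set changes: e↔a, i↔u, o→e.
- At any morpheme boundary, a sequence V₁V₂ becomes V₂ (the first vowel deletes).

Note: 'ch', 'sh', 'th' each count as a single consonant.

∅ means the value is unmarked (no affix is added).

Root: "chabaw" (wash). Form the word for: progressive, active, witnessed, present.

Attach aspect progressive e- → echabaw.
Attach tense present och- → ochechabaw.
evidentiality = witnessed: zero marking, form stays ochechabaw.
Attach voice active kif- → kifochechabaw.
Apply vowel harmony: kifochechabaw → kufochachabaw.
Vowel deletion: no change.

kufochachabaw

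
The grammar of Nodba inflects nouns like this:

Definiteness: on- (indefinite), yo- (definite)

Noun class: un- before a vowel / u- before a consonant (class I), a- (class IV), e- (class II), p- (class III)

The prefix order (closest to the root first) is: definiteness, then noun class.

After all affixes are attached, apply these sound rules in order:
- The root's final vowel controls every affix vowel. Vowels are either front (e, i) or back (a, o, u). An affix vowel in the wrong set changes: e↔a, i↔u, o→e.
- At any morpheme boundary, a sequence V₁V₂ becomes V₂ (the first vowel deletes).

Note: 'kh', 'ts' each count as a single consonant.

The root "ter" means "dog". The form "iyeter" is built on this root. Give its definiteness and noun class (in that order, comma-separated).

definite, class I

Segment: u-yo-ter.
definiteness: yo- → definite.
noun class: un/u- → class I.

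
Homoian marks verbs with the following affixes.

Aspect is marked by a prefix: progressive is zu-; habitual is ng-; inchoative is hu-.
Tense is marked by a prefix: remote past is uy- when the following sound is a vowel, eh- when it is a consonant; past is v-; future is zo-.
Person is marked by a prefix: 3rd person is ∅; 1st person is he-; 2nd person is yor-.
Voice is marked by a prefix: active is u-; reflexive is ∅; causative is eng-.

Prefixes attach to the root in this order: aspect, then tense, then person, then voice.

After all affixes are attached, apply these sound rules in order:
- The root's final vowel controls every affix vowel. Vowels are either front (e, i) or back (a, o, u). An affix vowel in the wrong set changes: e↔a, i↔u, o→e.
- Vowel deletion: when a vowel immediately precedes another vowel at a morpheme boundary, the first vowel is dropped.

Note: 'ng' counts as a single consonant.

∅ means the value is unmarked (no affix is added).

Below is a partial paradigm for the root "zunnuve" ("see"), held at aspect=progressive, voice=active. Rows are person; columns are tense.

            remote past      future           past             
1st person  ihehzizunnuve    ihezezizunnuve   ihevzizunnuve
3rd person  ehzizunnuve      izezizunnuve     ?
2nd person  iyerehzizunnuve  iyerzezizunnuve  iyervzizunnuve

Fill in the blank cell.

Attach aspect progressive zu- → zuzunnuve.
Attach tense past v- → vzuzunnuve.
person = 3rd person: zero marking, form stays vzuzunnuve.
Attach voice active u- → uvzuzunnuve.
Apply vowel harmony: uvzuzunnuve → ivzizunnuve.
Vowel deletion: no change.

ivzizunnuve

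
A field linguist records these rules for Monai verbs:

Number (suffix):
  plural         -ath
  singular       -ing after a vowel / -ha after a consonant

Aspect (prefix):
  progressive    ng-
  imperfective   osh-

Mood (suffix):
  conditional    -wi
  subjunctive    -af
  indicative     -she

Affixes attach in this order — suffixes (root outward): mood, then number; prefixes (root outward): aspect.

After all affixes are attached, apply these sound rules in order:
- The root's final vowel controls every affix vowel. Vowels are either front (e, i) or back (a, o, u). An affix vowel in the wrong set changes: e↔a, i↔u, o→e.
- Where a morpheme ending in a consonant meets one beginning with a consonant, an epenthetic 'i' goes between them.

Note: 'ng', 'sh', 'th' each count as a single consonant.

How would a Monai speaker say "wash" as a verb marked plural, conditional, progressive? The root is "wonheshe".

Attach mood conditional -wi → wonheshewi.
Attach number plural -ath → wonheshewiath.
Attach aspect progressive ng- → ngwonheshewiath.
Apply vowel harmony: ngwonheshewiath → ngwonheshewieth.
Apply epenthesis: ngwonheshewieth → ngiwonheshewieth.

ngiwonheshewieth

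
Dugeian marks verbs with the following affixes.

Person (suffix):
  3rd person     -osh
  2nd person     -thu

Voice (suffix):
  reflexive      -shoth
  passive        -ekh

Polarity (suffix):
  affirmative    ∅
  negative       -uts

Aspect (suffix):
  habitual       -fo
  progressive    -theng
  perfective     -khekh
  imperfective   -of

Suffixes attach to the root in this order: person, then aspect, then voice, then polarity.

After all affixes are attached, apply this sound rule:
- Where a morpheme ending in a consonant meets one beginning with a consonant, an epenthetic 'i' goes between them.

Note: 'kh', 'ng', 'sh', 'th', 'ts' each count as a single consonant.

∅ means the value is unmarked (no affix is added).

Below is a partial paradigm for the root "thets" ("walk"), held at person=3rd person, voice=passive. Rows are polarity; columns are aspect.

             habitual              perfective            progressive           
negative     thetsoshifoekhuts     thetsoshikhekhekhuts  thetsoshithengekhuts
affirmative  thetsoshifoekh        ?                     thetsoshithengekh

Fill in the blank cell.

thetsoshikhekhekh

Attach person 3rd person -osh → thetsosh.
Attach aspect perfective -khekh → thetsoshkhekh.
Attach voice passive -ekh → thetsoshkhekhekh.
polarity = affirmative: zero marking, form stays thetsoshkhekhekh.
Apply epenthesis: thetsoshkhekhekh → thetsoshikhekhekh.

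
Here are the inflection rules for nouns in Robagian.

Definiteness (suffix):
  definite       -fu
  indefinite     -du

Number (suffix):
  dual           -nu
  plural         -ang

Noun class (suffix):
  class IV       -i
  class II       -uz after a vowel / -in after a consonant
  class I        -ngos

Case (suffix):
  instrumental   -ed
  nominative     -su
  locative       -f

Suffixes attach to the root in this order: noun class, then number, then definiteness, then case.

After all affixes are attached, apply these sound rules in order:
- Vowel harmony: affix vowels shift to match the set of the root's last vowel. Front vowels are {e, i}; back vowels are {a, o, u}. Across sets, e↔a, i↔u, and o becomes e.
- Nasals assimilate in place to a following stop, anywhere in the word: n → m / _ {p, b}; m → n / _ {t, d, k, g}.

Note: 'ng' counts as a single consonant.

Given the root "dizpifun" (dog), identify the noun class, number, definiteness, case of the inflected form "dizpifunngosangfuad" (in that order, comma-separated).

class I, plural, definite, instrumental

Segment: dizpifun-ngos-ang-fu-ed.
noun class: -ngos → class I.
number: -ang → plural.
definiteness: -fu → definite.
case: -ed → instrumental.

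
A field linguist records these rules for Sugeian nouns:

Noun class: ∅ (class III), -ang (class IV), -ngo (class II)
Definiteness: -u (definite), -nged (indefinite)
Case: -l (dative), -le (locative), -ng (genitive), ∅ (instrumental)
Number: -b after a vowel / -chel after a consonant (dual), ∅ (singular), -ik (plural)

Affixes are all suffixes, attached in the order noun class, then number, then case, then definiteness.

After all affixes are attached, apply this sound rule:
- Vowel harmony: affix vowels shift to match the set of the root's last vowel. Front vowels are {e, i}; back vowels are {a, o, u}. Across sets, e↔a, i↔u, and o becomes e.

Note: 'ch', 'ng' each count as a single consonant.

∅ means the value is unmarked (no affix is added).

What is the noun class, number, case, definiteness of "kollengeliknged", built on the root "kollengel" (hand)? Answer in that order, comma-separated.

class III, plural, instrumental, indefinite

Segment: kollengel-ik-nged.
noun class: ∅ → class III.
number: -ik → plural.
case: ∅ → instrumental.
definiteness: -nged → indefinite.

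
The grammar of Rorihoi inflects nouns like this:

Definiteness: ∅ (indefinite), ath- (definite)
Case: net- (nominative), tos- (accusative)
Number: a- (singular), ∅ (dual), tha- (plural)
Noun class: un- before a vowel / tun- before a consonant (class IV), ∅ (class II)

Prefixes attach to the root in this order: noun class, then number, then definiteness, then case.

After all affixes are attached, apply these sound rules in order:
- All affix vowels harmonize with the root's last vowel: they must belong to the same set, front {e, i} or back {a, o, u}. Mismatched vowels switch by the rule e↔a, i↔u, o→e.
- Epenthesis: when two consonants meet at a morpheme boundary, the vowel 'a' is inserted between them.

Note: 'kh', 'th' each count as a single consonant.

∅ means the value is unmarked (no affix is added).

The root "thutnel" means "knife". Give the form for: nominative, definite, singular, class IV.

Attach noun class class IV tun- (before consonant 'th') → tunthutnel.
Attach number singular a- → atunthutnel.
Attach definiteness definite ath- → athatunthutnel.
Attach case nominative net- → netathatunthutnel.
Apply vowel harmony: netathatunthutnel → netethetinthutnel.
Apply epenthesis: netethetinthutnel → netethetinathutnel.

netethetinathutnel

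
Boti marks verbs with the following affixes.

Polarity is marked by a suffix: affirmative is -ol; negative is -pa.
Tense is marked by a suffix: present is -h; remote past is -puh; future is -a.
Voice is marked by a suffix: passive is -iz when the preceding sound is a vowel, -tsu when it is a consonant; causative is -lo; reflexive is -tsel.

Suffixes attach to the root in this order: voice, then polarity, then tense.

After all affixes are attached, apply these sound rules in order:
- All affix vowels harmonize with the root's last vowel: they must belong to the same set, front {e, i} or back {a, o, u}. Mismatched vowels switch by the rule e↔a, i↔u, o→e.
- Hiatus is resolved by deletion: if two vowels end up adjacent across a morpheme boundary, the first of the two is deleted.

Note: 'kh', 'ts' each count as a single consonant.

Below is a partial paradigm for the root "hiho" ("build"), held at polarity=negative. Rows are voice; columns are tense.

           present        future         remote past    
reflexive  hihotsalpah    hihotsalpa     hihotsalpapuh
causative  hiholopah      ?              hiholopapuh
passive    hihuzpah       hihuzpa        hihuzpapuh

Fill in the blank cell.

Attach voice causative -lo → hiholo.
Attach polarity negative -pa → hiholopa.
Attach tense future -a → hiholopaa.
Vowel harmony: no change.
Apply vowel deletion: hiholopaa → hiholopa.

hiholopa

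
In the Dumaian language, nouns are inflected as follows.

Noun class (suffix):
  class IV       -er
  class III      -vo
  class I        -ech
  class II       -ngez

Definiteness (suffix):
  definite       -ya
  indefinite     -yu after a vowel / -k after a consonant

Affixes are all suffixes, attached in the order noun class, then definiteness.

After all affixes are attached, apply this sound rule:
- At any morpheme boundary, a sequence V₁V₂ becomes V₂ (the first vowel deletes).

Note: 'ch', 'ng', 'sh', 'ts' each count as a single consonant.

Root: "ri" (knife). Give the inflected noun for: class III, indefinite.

Attach noun class class III -vo → rivo.
Attach definiteness indefinite -yu (after vowel 'o') → rivoyu.
Vowel deletion: no change.

rivoyu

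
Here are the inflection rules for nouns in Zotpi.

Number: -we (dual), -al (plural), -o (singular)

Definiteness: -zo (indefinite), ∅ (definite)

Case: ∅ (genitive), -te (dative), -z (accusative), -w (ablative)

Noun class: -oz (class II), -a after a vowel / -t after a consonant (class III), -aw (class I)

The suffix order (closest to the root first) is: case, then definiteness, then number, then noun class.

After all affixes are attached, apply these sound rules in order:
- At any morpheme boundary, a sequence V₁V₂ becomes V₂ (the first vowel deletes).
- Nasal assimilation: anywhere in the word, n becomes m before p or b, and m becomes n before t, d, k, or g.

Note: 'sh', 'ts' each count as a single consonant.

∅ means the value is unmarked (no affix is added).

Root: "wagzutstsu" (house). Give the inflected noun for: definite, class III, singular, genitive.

wagzutstsa

case = genitive: zero marking, form stays wagzutstsu.
definiteness = definite: zero marking, form stays wagzutstsu.
Attach number singular -o → wagzutstsuo.
Attach noun class class III -a (after vowel 'o') → wagzutstsuoa.
Apply vowel deletion: wagzutstsuoa → wagzutstsa.
Nasal assimilation: no change.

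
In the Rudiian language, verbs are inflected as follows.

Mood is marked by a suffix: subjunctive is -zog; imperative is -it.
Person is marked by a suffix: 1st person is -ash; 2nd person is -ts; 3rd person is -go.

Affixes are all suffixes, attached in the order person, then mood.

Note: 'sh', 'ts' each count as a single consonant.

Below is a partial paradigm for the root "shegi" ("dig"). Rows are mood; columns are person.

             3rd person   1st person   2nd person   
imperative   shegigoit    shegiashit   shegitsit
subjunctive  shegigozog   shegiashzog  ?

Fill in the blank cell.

shegitszog

Attach person 2nd person -ts → shegits.
Attach mood subjunctive -zog → shegitszog.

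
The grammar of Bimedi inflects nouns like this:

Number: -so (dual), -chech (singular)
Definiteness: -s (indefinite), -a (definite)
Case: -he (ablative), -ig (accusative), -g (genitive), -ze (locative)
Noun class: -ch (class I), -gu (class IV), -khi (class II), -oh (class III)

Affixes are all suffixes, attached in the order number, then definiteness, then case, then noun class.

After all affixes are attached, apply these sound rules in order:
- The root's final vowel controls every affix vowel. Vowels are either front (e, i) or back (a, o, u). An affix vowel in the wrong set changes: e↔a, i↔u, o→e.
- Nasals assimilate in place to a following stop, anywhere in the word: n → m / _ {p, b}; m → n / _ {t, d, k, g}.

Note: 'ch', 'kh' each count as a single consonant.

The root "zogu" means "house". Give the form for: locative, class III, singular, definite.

zoguchachazaoh

Attach number singular -chech → zoguchech.
Attach definiteness definite -a → zoguchecha.
Attach case locative -ze → zoguchechaze.
Attach noun class class III -oh → zoguchechazeoh.
Apply vowel harmony: zoguchechazeoh → zoguchachazaoh.
Nasal assimilation: no change.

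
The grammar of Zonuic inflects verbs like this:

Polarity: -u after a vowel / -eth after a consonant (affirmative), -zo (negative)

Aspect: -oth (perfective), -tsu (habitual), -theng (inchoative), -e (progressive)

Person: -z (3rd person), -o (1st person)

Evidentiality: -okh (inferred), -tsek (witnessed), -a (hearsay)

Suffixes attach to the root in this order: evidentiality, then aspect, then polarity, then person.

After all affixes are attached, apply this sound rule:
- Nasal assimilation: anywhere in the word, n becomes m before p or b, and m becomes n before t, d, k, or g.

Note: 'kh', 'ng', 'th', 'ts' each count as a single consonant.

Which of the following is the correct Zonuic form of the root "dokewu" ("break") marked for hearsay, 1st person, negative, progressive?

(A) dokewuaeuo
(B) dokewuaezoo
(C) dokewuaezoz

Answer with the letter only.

B

Attach evidentiality hearsay -a → dokewua.
Attach aspect progressive -e → dokewuae.
Attach polarity negative -zo → dokewuaezo.
Attach person 1st person -o → dokewuaezoo.
Nasal assimilation: no change.
So the correct form is dokewuaezoo, option (B).
(A) dokewuaeuo is wrong: it uses affirmative instead of negative for polarity.
(C) dokewuaezoz is wrong: it uses 3rd person instead of 1st person for person.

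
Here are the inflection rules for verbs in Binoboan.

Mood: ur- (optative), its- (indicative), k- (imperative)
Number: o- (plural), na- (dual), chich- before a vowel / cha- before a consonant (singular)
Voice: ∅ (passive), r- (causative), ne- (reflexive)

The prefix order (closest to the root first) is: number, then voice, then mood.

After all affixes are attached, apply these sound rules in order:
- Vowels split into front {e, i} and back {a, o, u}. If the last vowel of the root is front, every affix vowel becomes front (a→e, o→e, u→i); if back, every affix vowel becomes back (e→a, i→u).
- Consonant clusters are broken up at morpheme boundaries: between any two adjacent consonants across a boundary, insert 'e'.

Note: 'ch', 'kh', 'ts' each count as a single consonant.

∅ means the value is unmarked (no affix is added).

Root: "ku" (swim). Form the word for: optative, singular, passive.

urechaku

Attach number singular cha- (before consonant 'k') → chaku.
voice = passive: zero marking, form stays chaku.
Attach mood optative ur- → urchaku.
Vowel harmony: no change.
Apply epenthesis: urchaku → urechaku.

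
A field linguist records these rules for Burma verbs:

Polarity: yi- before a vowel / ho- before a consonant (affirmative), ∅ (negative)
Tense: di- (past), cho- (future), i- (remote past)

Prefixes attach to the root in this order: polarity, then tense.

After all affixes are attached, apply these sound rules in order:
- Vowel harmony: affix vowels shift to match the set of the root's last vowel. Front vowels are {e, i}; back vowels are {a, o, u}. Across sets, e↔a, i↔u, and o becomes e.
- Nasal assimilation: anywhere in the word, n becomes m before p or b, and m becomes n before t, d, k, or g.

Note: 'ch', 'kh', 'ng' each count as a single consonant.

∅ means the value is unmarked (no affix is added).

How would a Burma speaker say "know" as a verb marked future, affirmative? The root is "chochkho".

chohochochkho

Attach polarity affirmative ho- (before consonant 'ch') → hochochkho.
Attach tense future cho- → chohochochkho.
Vowel harmony: no change.
Nasal assimilation: no change.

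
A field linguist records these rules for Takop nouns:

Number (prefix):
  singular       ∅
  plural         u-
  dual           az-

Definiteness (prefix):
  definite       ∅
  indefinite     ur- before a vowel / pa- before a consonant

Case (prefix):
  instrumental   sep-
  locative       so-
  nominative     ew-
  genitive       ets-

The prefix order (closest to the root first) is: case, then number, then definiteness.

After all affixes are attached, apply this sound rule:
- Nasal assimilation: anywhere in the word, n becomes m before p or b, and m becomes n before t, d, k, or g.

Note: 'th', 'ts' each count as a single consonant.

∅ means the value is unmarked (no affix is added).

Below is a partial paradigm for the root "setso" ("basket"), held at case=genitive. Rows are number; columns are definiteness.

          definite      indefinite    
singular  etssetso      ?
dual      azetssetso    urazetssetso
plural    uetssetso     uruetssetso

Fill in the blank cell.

Attach case genitive ets- → etssetso.
number = singular: zero marking, form stays etssetso.
Attach definiteness indefinite ur- (before vowel 'e') → uretssetso.
Nasal assimilation: no change.

uretssetso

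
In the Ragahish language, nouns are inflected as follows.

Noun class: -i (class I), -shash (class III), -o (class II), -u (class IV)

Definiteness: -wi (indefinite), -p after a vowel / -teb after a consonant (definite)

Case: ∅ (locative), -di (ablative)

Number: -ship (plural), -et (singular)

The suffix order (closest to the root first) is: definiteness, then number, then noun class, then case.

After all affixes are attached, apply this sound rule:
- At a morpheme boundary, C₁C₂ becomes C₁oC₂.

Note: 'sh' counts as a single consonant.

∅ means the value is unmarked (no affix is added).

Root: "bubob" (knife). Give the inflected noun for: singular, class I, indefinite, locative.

bubobowieti

Attach definiteness indefinite -wi → bubobwi.
Attach number singular -et → bubobwiet.
Attach noun class class I -i → bubobwieti.
case = locative: zero marking, form stays bubobwieti.
Apply epenthesis: bubobwieti → bubobowieti.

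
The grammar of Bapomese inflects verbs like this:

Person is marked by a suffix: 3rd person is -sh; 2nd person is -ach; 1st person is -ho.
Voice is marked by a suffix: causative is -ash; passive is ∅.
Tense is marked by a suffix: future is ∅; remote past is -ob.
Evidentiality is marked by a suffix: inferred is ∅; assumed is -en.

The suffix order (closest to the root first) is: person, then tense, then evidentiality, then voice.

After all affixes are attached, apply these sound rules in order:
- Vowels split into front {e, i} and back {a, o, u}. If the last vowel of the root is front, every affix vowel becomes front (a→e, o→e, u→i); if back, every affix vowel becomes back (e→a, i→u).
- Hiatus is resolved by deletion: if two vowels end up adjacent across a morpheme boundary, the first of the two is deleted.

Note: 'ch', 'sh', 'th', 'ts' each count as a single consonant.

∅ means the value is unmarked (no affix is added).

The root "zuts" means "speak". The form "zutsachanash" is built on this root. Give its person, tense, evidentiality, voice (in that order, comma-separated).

Segment: zuts-ach-en-ash.
person: -ach → 2nd person.
tense: ∅ → future.
evidentiality: -en → assumed.
voice: -ash → causative.

2nd person, future, assumed, causative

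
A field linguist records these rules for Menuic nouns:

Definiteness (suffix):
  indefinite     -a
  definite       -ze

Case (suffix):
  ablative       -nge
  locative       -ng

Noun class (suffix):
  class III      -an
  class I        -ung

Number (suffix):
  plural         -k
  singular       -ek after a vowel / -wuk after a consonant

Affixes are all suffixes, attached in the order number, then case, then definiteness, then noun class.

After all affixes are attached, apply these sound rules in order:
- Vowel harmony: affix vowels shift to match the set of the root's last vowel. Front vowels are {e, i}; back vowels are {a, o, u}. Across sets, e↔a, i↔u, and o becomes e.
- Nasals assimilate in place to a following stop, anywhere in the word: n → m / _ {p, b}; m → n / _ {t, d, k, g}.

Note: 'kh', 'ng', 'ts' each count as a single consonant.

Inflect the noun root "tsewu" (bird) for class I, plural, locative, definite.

Attach number plural -k → tsewuk.
Attach case locative -ng → tsewukng.
Attach definiteness definite -ze → tsewukngze.
Attach noun class class I -ung → tsewukngzeung.
Apply vowel harmony: tsewukngzeung → tsewukngzaung.
Nasal assimilation: no change.

tsewukngzaung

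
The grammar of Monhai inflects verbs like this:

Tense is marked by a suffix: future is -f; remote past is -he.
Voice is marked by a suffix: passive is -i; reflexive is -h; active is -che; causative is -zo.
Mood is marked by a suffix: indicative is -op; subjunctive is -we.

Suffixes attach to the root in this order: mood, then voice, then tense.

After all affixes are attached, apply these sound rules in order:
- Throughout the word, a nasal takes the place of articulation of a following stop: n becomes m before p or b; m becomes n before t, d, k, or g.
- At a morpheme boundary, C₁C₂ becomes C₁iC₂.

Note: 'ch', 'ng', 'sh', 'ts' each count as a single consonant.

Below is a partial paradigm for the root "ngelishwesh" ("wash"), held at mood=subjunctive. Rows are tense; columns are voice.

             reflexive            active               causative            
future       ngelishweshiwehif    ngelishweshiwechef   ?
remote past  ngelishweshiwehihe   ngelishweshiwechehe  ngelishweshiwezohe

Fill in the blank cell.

Attach mood subjunctive -we → ngelishweshwe.
Attach voice causative -zo → ngelishweshwezo.
Attach tense future -f → ngelishweshwezof.
Nasal assimilation: no change.
Apply epenthesis: ngelishweshwezof → ngelishweshiwezof.

ngelishweshiwezof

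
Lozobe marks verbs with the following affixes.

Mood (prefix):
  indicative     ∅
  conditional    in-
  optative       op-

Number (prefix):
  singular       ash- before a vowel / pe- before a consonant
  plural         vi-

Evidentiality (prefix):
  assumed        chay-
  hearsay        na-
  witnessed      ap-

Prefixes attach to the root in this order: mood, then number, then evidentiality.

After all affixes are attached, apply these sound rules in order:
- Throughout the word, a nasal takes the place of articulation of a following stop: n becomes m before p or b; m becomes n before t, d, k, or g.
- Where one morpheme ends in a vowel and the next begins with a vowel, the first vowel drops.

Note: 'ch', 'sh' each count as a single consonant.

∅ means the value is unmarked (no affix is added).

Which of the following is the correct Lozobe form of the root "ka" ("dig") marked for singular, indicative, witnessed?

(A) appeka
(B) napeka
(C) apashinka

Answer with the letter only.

A

mood = indicative: zero marking, form stays ka.
Attach number singular pe- (before consonant 'k') → peka.
Attach evidentiality witnessed ap- → appeka.
Nasal assimilation: no change.
Vowel deletion: no change.
So the correct form is appeka, option (A).
(B) napeka is wrong: it uses hearsay instead of witnessed for evidentiality.
(C) apashinka is wrong: it uses conditional instead of indicative for mood.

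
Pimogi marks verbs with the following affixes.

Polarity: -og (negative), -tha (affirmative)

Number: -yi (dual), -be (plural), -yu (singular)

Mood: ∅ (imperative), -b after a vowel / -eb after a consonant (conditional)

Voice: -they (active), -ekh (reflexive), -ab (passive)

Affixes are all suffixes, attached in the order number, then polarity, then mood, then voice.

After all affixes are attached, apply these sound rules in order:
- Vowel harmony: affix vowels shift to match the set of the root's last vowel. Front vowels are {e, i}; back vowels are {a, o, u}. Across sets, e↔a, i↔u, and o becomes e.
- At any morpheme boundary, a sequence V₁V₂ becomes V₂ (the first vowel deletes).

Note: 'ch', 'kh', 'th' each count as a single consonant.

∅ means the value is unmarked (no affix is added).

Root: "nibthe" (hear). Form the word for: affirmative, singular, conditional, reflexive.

Attach number singular -yu → nibtheyu.
Attach polarity affirmative -tha → nibtheyutha.
Attach mood conditional -b (after vowel 'a') → nibtheyuthab.
Attach voice reflexive -ekh → nibtheyuthabekh.
Apply vowel harmony: nibtheyuthabekh → nibtheyithebekh.
Vowel deletion: no change.

nibtheyithebekh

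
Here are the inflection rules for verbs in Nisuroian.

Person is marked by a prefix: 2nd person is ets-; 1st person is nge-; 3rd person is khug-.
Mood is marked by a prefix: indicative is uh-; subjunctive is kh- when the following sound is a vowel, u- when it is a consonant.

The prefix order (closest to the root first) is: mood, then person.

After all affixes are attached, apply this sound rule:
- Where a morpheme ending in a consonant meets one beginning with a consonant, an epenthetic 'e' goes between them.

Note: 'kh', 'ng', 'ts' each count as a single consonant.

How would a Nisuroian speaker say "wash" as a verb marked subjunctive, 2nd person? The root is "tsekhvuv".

etsutsekhvuv

Attach mood subjunctive u- (before consonant 'ts') → utsekhvuv.
Attach person 2nd person ets- → etsutsekhvuv.
Epenthesis: no change.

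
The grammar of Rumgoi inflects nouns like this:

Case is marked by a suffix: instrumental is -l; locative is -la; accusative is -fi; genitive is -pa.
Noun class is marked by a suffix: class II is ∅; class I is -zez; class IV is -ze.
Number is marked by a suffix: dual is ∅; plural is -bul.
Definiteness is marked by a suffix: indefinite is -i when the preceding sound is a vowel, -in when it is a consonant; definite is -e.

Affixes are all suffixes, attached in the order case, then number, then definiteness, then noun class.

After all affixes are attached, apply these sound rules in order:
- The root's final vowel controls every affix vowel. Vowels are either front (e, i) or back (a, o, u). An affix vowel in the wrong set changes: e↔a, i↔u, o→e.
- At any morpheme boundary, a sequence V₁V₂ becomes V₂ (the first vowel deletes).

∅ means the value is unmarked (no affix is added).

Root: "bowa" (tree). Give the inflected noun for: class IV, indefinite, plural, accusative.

bowafubulunza

Attach case accusative -fi → bowafi.
Attach number plural -bul → bowafibul.
Attach definiteness indefinite -in (after consonant 'l') → bowafibulin.
Attach noun class class IV -ze → bowafibulinze.
Apply vowel harmony: bowafibulinze → bowafubulunza.
Vowel deletion: no change.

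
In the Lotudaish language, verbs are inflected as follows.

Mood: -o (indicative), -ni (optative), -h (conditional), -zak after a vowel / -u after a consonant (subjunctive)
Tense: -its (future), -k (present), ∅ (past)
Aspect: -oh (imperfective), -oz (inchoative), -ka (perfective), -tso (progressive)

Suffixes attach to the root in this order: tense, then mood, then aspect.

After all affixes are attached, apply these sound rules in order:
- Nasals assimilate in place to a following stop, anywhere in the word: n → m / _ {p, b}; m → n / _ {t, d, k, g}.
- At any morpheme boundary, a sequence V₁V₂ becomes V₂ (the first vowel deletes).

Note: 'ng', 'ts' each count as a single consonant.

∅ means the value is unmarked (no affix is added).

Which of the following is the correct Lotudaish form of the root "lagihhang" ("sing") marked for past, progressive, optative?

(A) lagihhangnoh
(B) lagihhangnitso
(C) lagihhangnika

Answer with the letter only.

B

tense = past: zero marking, form stays lagihhang.
Attach mood optative -ni → lagihhangni.
Attach aspect progressive -tso → lagihhangnitso.
Nasal assimilation: no change.
Vowel deletion: no change.
So the correct form is lagihhangnitso, option (B).
(A) lagihhangnoh is wrong: it uses imperfective instead of progressive for aspect.
(C) lagihhangnika is wrong: it uses perfective instead of progressive for aspect.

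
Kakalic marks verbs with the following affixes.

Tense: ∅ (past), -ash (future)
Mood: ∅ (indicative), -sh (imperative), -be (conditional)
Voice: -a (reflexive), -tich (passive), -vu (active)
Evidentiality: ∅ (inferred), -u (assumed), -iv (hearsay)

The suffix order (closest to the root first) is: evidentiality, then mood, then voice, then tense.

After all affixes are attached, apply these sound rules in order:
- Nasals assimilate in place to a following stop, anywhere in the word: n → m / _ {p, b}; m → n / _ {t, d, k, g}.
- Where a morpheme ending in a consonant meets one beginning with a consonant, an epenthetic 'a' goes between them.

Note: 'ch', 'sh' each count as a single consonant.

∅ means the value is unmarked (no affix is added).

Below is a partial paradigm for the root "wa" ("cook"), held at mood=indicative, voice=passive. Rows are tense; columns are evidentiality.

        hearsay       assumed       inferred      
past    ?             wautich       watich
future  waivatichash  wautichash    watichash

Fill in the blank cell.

waivatich

Attach evidentiality hearsay -iv → waiv.
mood = indicative: zero marking, form stays waiv.
Attach voice passive -tich → waivtich.
tense = past: zero marking, form stays waivtich.
Nasal assimilation: no change.
Apply epenthesis: waivtich → waivatich.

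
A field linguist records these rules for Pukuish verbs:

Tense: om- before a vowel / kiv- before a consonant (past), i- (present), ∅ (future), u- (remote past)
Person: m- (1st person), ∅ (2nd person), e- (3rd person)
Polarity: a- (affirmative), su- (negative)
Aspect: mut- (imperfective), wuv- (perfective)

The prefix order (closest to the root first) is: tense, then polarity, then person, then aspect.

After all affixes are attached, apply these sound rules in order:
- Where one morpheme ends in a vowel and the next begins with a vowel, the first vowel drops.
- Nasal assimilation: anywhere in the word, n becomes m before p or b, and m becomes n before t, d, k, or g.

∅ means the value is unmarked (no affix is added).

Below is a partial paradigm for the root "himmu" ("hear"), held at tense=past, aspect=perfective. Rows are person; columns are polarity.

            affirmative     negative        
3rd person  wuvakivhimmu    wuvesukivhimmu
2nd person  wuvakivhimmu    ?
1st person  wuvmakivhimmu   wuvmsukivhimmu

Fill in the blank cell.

wuvsukivhimmu

Attach tense past kiv- (before consonant 'h') → kivhimmu.
Attach polarity negative su- → sukivhimmu.
person = 2nd person: zero marking, form stays sukivhimmu.
Attach aspect perfective wuv- → wuvsukivhimmu.
Vowel deletion: no change.
Nasal assimilation: no change.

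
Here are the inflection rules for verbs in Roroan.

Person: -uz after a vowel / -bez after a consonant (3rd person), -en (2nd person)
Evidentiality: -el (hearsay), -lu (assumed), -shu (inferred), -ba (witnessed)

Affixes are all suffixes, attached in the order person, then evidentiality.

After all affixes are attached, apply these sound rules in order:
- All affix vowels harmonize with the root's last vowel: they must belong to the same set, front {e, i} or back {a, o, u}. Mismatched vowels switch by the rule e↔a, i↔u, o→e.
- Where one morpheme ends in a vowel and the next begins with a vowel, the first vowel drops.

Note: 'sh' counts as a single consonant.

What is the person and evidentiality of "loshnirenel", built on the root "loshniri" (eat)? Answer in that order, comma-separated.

Segment: loshniri-en-el.
person: -en → 2nd person.
evidentiality: -el → hearsay.

2nd person, hearsay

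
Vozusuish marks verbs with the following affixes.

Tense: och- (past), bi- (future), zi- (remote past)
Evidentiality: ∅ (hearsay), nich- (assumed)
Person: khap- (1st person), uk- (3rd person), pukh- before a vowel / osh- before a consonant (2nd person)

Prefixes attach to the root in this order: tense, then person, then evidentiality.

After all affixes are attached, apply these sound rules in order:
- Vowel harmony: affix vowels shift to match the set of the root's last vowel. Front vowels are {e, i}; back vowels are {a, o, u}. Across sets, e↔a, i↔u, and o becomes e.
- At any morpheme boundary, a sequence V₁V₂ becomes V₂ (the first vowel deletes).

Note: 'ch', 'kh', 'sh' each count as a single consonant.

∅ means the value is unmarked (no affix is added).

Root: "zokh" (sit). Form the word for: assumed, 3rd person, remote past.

nuchukzuzokh

Attach tense remote past zi- → zizokh.
Attach person 3rd person uk- → ukzizokh.
Attach evidentiality assumed nich- → nichukzizokh.
Apply vowel harmony: nichukzizokh → nuchukzuzokh.
Vowel deletion: no change.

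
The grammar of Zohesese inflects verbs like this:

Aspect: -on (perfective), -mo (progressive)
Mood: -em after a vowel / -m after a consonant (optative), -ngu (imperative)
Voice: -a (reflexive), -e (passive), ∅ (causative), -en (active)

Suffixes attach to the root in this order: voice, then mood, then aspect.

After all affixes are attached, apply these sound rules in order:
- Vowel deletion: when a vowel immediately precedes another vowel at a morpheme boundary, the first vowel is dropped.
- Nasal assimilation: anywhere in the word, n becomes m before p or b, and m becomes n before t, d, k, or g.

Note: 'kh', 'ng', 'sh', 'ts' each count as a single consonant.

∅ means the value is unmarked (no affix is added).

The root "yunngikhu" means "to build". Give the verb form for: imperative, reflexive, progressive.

Attach voice reflexive -a → yunngikhua.
Attach mood imperative -ngu → yunngikhuangu.
Attach aspect progressive -mo → yunngikhuangumo.
Apply vowel deletion: yunngikhuangumo → yunngikhangumo.
Nasal assimilation: no change.

yunngikhangumo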